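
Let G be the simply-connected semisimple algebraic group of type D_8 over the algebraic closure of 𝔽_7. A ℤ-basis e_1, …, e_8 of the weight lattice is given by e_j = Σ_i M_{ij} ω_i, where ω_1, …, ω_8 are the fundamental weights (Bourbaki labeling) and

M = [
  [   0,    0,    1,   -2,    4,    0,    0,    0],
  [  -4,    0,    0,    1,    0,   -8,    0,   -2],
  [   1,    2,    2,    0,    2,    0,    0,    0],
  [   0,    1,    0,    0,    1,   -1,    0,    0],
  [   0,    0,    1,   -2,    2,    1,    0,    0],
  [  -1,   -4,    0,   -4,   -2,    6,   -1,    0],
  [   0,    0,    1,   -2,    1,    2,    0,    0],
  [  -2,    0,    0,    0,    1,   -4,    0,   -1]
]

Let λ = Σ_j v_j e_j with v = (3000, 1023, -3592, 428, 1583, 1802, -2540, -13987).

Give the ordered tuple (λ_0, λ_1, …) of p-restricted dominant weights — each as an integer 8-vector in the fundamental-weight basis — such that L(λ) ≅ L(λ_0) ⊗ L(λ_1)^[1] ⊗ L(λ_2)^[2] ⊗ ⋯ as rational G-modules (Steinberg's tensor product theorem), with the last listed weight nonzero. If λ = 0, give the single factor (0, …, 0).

Converting to the ω-basis (c_i = row i of M dotted with v = (3000, 1023, -3592, 428, 1583, 1802, -2540, -13987)):
  c_1 = 0*3000 + 0*1023 + 1*-3592 + -2*428 + 4*1583 + 0*1802 + 0*-2540 + 0*-13987 = 1884
  c_2 = -4*3000 + 0*1023 + 0*-3592 + 1*428 + 0*1583 + -8*1802 + 0*-2540 + -2*-13987 = 1986
  c_3 = 1*3000 + 2*1023 + 2*-3592 + 0*428 + 2*1583 + 0*1802 + 0*-2540 + 0*-13987 = 1028
  c_4 = 0*3000 + 1*1023 + 0*-3592 + 0*428 + 1*1583 + -1*1802 + 0*-2540 + 0*-13987 = 804
  c_5 = 0*3000 + 0*1023 + 1*-3592 + -2*428 + 2*1583 + 1*1802 + 0*-2540 + 0*-13987 = 520
  c_6 = -1*3000 + -4*1023 + 0*-3592 + -4*428 + -2*1583 + 6*1802 + -1*-2540 + 0*-13987 = 1382
  c_7 = 0*3000 + 0*1023 + 1*-3592 + -2*428 + 1*1583 + 2*1802 + 0*-2540 + 0*-13987 = 739
  c_8 = -2*3000 + 0*1023 + 0*-3592 + 0*428 + 1*1583 + -4*1802 + 0*-2540 + -1*-13987 = 2362
Expand coordinatewise in base 7:
  c_1 = 1884 = 1·7^0 + 3·7^1 + 3·7^2 + 5·7^3
  c_2 = 1986 = 5·7^0 + 3·7^1 + 5·7^2 + 5·7^3
  c_3 = 1028 = 6·7^0 + 6·7^1 + 6·7^2 + 2·7^3
  c_4 = 804 = 6·7^0 + 2·7^1 + 2·7^2 + 2·7^3
  c_5 = 520 = 2·7^0 + 4·7^1 + 3·7^2 + 1·7^3
  c_6 = 1382 = 3·7^0 + 1·7^1 + 0·7^2 + 4·7^3
  c_7 = 739 = 4·7^0 + 0·7^1 + 1·7^2 + 2·7^3
  c_8 = 2362 = 3·7^0 + 1·7^1 + 6·7^2 + 6·7^3
λ_0 = (1, 5, 6, 6, 2, 3, 4, 3)
λ_1 = (3, 3, 6, 2, 4, 1, 0, 1)
λ_2 = (3, 5, 6, 2, 3, 0, 1, 6)
λ_3 = (5, 5, 2, 2, 1, 4, 2, 6)

((1, 5, 6, 6, 2, 3, 4, 3), (3, 3, 6, 2, 4, 1, 0, 1), (3, 5, 6, 2, 3, 0, 1, 6), (5, 5, 2, 2, 1, 4, 2, 6))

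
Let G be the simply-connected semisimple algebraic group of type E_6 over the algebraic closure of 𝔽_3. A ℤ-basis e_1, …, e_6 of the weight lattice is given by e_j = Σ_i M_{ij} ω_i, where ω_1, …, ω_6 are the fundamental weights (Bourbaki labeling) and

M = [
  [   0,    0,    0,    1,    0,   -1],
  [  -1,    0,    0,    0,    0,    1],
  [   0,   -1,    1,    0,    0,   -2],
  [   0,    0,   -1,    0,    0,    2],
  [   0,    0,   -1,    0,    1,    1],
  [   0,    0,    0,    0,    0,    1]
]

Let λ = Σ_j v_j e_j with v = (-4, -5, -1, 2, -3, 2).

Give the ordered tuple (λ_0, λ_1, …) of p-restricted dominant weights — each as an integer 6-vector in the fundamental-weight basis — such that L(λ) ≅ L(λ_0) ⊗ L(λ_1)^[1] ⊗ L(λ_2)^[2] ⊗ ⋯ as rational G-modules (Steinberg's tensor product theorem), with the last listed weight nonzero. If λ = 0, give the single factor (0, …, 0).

((0, 0, 0, 2, 0, 2), (0, 2, 0, 1, 0, 0))

ω-coordinates c = M·v, v = (-4, -5, -1, 2, -3, 2):
  c_1 = (0)·(-4) + (0)·(-5) + (0)·(-1) + 1·2 + (0)·(-3) + (-1)·(2) = 0
  c_2 = (-1)·(-4) + (0)·(-5) + (0)·(-1) + 0·2 + (0)·(-3) + 1·2 = 6
  c_3 = (0)·(-4) + (-1)·(-5) + (1)·(-1) + 0·2 + (0)·(-3) + (-2)·(2) = 0
  c_4 = (0)·(-4) + (0)·(-5) + (-1)·(-1) + 0·2 + (0)·(-3) + 2·2 = 5
  c_5 = (0)·(-4) + (0)·(-5) + (-1)·(-1) + 0·2 + (1)·(-3) + 1·2 = 0
  c_6 = (0)·(-4) + (0)·(-5) + (0)·(-1) + 0·2 + (0)·(-3) + 1·2 = 2
Base-3 expansion of each c_i:
  c_1 = 0
  c_2 = 6 = 0·3^0 + 2·3^1
  c_3 = 0
  c_4 = 5 = 2·3^0 + 1·3^1
  c_5 = 0
  c_6 = 2 = 2·3^0
p-restricted factor λ_0 = (0, 0, 0, 2, 0, 2)
p-restricted factor λ_1 = (0, 2, 0, 1, 0, 0)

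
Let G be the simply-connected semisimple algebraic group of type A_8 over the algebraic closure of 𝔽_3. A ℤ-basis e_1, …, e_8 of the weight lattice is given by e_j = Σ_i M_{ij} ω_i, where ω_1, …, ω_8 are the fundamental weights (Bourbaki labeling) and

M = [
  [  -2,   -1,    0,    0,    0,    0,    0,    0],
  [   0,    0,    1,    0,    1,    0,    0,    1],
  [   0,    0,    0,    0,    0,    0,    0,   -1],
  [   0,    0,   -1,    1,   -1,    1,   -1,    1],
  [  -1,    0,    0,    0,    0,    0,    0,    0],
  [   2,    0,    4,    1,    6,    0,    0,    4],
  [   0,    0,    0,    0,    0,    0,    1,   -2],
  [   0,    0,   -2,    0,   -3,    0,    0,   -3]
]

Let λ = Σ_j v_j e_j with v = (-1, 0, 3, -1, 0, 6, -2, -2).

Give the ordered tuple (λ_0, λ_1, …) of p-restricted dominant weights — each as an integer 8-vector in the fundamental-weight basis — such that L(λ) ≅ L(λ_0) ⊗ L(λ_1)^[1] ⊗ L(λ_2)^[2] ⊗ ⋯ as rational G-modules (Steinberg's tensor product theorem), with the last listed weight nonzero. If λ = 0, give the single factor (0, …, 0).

((2, 1, 2, 2, 1, 1, 2, 0),)

Change of basis e → ω: c = M·v where v = (-1, 0, 3, -1, 0, 6, -2, -2):
  c_1 = (-2)·(-1) + (-1)·(0) + 0·3 + (0)·(-1) + 0·0 + 0·6 + (0)·(-2) + (0)·(-2) = 2
  c_2 = (0)·(-1) + 0·0 + 1·3 + (0)·(-1) + 1·0 + 0·6 + (0)·(-2) + (1)·(-2) = 1
  c_3 = (0)·(-1) + 0·0 + 0·3 + (0)·(-1) + 0·0 + 0·6 + (0)·(-2) + (-1)·(-2) = 2
  c_4 = (0)·(-1) + 0·0 + (-1)·(3) + (1)·(-1) + (-1)·(0) + 1·6 + (-1)·(-2) + (1)·(-2) = 2
  c_5 = (-1)·(-1) + 0·0 + 0·3 + (0)·(-1) + 0·0 + 0·6 + (0)·(-2) + (0)·(-2) = 1
  c_6 = (2)·(-1) + 0·0 + 4·3 + (1)·(-1) + 6·0 + 0·6 + (0)·(-2) + (4)·(-2) = 1
  c_7 = (0)·(-1) + 0·0 + 0·3 + (0)·(-1) + 0·0 + 0·6 + (1)·(-2) + (-2)·(-2) = 2
  c_8 = (0)·(-1) + 0·0 + (-2)·(3) + (0)·(-1) + (-3)·(0) + 0·6 + (0)·(-2) + (-3)·(-2) = 0
Writing each c_i in base p = 3:
  c_1 = 2 = 2·3^0
  c_2 = 1 = 1·3^0
  c_3 = 2 = 2·3^0
  c_4 = 2 = 2·3^0
  c_5 = 1 = 1·3^0
  c_6 = 1 = 1·3^0
  c_7 = 2 = 2·3^0
  c_8 = 0
λ_0 = (2, 1, 2, 2, 1, 1, 2, 0)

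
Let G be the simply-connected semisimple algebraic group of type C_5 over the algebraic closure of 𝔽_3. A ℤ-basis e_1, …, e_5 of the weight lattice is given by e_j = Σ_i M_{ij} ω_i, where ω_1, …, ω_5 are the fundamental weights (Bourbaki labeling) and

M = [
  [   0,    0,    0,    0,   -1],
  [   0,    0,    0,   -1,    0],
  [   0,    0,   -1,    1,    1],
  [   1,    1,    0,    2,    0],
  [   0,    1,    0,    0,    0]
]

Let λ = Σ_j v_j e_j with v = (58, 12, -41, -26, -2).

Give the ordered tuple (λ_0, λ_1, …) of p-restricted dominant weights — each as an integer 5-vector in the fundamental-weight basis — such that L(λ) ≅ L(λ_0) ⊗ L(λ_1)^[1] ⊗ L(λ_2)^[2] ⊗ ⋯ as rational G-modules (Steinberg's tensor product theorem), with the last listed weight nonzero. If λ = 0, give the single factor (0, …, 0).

Compute c_i = Σ_j M_{ij} v_j with v = (58, 12, -41, -26, -2):
  c_1 = (0)·(58) + (0)·(12) + (0)·(-41) + (0)·(-26) + (-1)·(-2) = 2
  c_2 = (0)·(58) + (0)·(12) + (0)·(-41) + (-1)·(-26) + (0)·(-2) = 26
  c_3 = (0)·(58) + (0)·(12) + (-1)·(-41) + (1)·(-26) + (1)·(-2) = 13
  c_4 = (1)·(58) + (1)·(12) + (0)·(-41) + (2)·(-26) + (0)·(-2) = 18
  c_5 = (0)·(58) + (1)·(12) + (0)·(-41) + (0)·(-26) + (0)·(-2) = 12
Expand coordinatewise in base 3:
  c_1 = 2 = 2·3^0
  c_2 = 26 = 2·3^0 + 2·3^1 + 2·3^2
  c_3 = 13 = 1·3^0 + 1·3^1 + 1·3^2
  c_4 = 18 = 0·3^0 + 0·3^1 + 2·3^2
  c_5 = 12 = 0·3^0 + 1·3^1 + 1·3^2
p-restricted factor λ_0 = (2, 2, 1, 0, 0)
p-restricted factor λ_1 = (0, 2, 1, 0, 1)
p-restricted factor λ_2 = (0, 2, 1, 2, 1)

((2, 2, 1, 0, 0), (0, 2, 1, 0, 1), (0, 2, 1, 2, 1))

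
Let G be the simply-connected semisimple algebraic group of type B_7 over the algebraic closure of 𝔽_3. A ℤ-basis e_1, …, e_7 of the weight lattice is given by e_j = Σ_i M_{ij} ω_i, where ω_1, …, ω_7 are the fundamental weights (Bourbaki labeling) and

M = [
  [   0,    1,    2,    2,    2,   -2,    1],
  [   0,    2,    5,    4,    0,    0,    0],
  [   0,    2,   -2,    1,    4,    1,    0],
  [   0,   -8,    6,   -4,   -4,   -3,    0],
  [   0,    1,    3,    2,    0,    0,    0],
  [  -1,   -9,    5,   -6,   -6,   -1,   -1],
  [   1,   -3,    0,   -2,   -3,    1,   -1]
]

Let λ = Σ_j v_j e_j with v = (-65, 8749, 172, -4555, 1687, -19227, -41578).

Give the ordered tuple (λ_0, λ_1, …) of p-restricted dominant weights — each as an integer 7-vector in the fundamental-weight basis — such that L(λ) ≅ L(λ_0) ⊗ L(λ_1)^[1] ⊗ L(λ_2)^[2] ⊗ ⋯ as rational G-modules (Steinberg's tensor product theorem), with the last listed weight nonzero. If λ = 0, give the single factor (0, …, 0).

Compute c_i = Σ_j M_{ij} v_j with v = (-65, 8749, 172, -4555, 1687, -19227, -41578):
  c_1 = (0)·(-65) + (1)·(8749) + (2)·(172) + (2)·(-4555) + (2)·(1687) + (-2)·(-19227) + (1)·(-41578) = 233
  c_2 = (0)·(-65) + (2)·(8749) + (5)·(172) + (4)·(-4555) + (0)·(1687) + (0)·(-19227) + (0)·(-41578) = 138
  c_3 = (0)·(-65) + (2)·(8749) + (-2)·(172) + (1)·(-4555) + (4)·(1687) + (1)·(-19227) + (0)·(-41578) = 120
  c_4 = (0)·(-65) + (-8)·(8749) + (6)·(172) + (-4)·(-4555) + (-4)·(1687) + (-3)·(-19227) + (0)·(-41578) = 193
  c_5 = (0)·(-65) + (1)·(8749) + (3)·(172) + (2)·(-4555) + (0)·(1687) + (0)·(-19227) + (0)·(-41578) = 155
  c_6 = (-1)·(-65) + (-9)·(8749) + (5)·(172) + (-6)·(-4555) + (-6)·(1687) + (-1)·(-19227) + (-1)·(-41578) = 197
  c_7 = (1)·(-65) + (-3)·(8749) + (0)·(172) + (-2)·(-4555) + (-3)·(1687) + (1)·(-19227) + (-1)·(-41578) = 88
Writing each c_i in base p = 3:
  c_1 = 233 = 2·3^0 + 2·3^1 + 1·3^2 + 2·3^3 + 2·3^4
  c_2 = 138 = 0·3^0 + 1·3^1 + 0·3^2 + 2·3^3 + 1·3^4
  c_3 = 120 = 0·3^0 + 1·3^1 + 1·3^2 + 1·3^3 + 1·3^4
  c_4 = 193 = 1·3^0 + 1·3^1 + 0·3^2 + 1·3^3 + 2·3^4
  c_5 = 155 = 2·3^0 + 0·3^1 + 2·3^2 + 2·3^3 + 1·3^4
  c_6 = 197 = 2·3^0 + 2·3^1 + 0·3^2 + 1·3^3 + 2·3^4
  c_7 = 88 = 1·3^0 + 2·3^1 + 0·3^2 + 0·3^3 + 1·3^4
p-restricted factor λ_0 = (2, 0, 0, 1, 2, 2, 1)
p-restricted factor λ_1 = (2, 1, 1, 1, 0, 2, 2)
p-restricted factor λ_2 = (1, 0, 1, 0, 2, 0, 0)
p-restricted factor λ_3 = (2, 2, 1, 1, 2, 1, 0)
p-restricted factor λ_4 = (2, 1, 1, 2, 1, 2, 1)

((2, 0, 0, 1, 2, 2, 1), (2, 1, 1, 1, 0, 2, 2), (1, 0, 1, 0, 2, 0, 0), (2, 2, 1, 1, 2, 1, 0), (2, 1, 1, 2, 1, 2, 1))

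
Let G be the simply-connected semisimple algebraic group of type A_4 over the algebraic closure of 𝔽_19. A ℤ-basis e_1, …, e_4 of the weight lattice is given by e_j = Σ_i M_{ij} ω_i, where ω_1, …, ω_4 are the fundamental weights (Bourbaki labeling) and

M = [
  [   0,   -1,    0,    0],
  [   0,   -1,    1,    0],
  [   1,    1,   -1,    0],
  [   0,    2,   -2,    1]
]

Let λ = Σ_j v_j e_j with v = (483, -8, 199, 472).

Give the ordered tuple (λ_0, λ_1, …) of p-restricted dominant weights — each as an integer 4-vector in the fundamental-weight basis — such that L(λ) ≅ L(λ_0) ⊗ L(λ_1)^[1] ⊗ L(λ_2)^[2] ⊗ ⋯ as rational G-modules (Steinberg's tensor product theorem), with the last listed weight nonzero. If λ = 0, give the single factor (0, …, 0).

((8, 17, 10, 1), (0, 10, 14, 3))

In the fundamental-weight basis, λ has coordinates c = M·v (v = (483, -8, 199, 472)):
  c_1 = 0·483 + (-1)·(-8) + 0·199 + 0·472 = 8
  c_2 = 0·483 + (-1)·(-8) + 1·199 + 0·472 = 207
  c_3 = 1·483 + (1)·(-8) + (-1)·(199) + 0·472 = 276
  c_4 = 0·483 + (2)·(-8) + (-2)·(199) + 1·472 = 58
Writing each c_i in base p = 19:
  c_1 = 8 = 8·19^0
  c_2 = 207 = 17·19^0 + 10·19^1
  c_3 = 276 = 10·19^0 + 14·19^1
  c_4 = 58 = 1·19^0 + 3·19^1
Factor λ_0 = (8, 17, 10, 1)
Factor λ_1 = (0, 10, 14, 3)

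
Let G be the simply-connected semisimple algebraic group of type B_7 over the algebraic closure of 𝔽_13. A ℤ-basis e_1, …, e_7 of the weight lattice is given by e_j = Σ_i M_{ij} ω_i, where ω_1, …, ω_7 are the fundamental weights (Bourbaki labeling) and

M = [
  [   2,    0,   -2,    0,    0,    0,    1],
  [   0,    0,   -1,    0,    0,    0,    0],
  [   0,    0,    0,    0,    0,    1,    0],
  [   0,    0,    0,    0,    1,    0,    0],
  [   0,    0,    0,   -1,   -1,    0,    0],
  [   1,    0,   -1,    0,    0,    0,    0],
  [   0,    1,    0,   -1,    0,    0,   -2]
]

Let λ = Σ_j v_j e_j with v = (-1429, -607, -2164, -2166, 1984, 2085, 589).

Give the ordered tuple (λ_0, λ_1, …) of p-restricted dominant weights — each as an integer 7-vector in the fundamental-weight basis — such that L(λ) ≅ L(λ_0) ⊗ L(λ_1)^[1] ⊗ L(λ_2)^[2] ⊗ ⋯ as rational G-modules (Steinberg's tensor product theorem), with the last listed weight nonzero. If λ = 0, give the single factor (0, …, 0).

((5, 6, 5, 8, 0, 7, 4), (2, 10, 4, 9, 1, 4, 3), (12, 12, 12, 11, 1, 4, 2))

Converting to the ω-basis (c_i = row i of M dotted with v = (-1429, -607, -2164, -2166, 1984, 2085, 589)):
  c_1 = (2)·(-1429) + (0)·(-607) + (-2)·(-2164) + (0)·(-2166) + 0·1984 + 0·2085 + 1·589 = 2059
  c_2 = (0)·(-1429) + (0)·(-607) + (-1)·(-2164) + (0)·(-2166) + 0·1984 + 0·2085 + 0·589 = 2164
  c_3 = (0)·(-1429) + (0)·(-607) + (0)·(-2164) + (0)·(-2166) + 0·1984 + 1·2085 + 0·589 = 2085
  c_4 = (0)·(-1429) + (0)·(-607) + (0)·(-2164) + (0)·(-2166) + 1·1984 + 0·2085 + 0·589 = 1984
  c_5 = (0)·(-1429) + (0)·(-607) + (0)·(-2164) + (-1)·(-2166) + (-1)·(1984) + 0·2085 + 0·589 = 182
  c_6 = (1)·(-1429) + (0)·(-607) + (-1)·(-2164) + (0)·(-2166) + 0·1984 + 0·2085 + 0·589 = 735
  c_7 = (0)·(-1429) + (1)·(-607) + (0)·(-2164) + (-1)·(-2166) + 0·1984 + 0·2085 + (-2)·(589) = 381
p = 13; digits c_i = Σ_j d_{ij}·13^j, 0 ≤ d_{ij} < 13:
  c_1 = 2059 = 5·13^0 + 2·13^1 + 12·13^2
  c_2 = 2164 = 6·13^0 + 10·13^1 + 12·13^2
  c_3 = 2085 = 5·13^0 + 4·13^1 + 12·13^2
  c_4 = 1984 = 8·13^0 + 9·13^1 + 11·13^2
  c_5 = 182 = 0·13^0 + 1·13^1 + 1·13^2
  c_6 = 735 = 7·13^0 + 4·13^1 + 4·13^2
  c_7 = 381 = 4·13^0 + 3·13^1 + 2·13^2
λ_0 = (5, 6, 5, 8, 0, 7, 4)
λ_1 = (2, 10, 4, 9, 1, 4, 3)
λ_2 = (12, 12, 12, 11, 1, 4, 2)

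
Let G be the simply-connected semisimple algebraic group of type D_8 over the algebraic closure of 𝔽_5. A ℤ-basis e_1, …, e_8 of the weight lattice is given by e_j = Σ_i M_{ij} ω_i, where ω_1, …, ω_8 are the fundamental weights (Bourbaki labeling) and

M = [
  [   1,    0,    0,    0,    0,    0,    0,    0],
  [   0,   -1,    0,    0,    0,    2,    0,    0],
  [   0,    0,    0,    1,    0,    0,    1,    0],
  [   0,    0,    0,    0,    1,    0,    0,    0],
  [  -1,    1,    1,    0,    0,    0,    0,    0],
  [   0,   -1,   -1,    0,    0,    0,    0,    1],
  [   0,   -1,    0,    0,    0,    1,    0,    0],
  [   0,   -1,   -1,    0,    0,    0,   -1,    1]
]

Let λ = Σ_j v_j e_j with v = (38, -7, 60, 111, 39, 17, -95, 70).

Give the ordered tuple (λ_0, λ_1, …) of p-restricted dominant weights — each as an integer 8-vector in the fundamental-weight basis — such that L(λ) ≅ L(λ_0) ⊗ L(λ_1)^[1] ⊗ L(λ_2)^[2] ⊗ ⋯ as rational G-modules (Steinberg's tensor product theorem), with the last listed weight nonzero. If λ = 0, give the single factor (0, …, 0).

((3, 1, 1, 4, 0, 2, 4, 2), (2, 3, 3, 2, 3, 3, 4, 2), (1, 1, 0, 1, 0, 0, 0, 4))

ω-coordinates c = M·v, v = (38, -7, 60, 111, 39, 17, -95, 70):
  c_1 = 1·38 + (0)·(-7) + 0·60 + 0·111 + 0·39 + 0·17 + (0)·(-95) + 0·70 = 38
  c_2 = 0·38 + (-1)·(-7) + 0·60 + 0·111 + 0·39 + 2·17 + (0)·(-95) + 0·70 = 41
  c_3 = 0·38 + (0)·(-7) + 0·60 + 1·111 + 0·39 + 0·17 + (1)·(-95) + 0·70 = 16
  c_4 = 0·38 + (0)·(-7) + 0·60 + 0·111 + 1·39 + 0·17 + (0)·(-95) + 0·70 = 39
  c_5 = (-1)·(38) + (1)·(-7) + 1·60 + 0·111 + 0·39 + 0·17 + (0)·(-95) + 0·70 = 15
  c_6 = 0·38 + (-1)·(-7) + (-1)·(60) + 0·111 + 0·39 + 0·17 + (0)·(-95) + 1·70 = 17
  c_7 = 0·38 + (-1)·(-7) + 0·60 + 0·111 + 0·39 + 1·17 + (0)·(-95) + 0·70 = 24
  c_8 = 0·38 + (-1)·(-7) + (-1)·(60) + 0·111 + 0·39 + 0·17 + (-1)·(-95) + 1·70 = 112
Expand coordinatewise in base 5:
  c_1 = 38 = 3·5^0 + 2·5^1 + 1·5^2
  c_2 = 41 = 1·5^0 + 3·5^1 + 1·5^2
  c_3 = 16 = 1·5^0 + 3·5^1
  c_4 = 39 = 4·5^0 + 2·5^1 + 1·5^2
  c_5 = 15 = 0·5^0 + 3·5^1
  c_6 = 17 = 2·5^0 + 3·5^1
  c_7 = 24 = 4·5^0 + 4·5^1
  c_8 = 112 = 2·5^0 + 2·5^1 + 4·5^2
p-restricted factor λ_0 = (3, 1, 1, 4, 0, 2, 4, 2)
p-restricted factor λ_1 = (2, 3, 3, 2, 3, 3, 4, 2)
p-restricted factor λ_2 = (1, 1, 0, 1, 0, 0, 0, 4)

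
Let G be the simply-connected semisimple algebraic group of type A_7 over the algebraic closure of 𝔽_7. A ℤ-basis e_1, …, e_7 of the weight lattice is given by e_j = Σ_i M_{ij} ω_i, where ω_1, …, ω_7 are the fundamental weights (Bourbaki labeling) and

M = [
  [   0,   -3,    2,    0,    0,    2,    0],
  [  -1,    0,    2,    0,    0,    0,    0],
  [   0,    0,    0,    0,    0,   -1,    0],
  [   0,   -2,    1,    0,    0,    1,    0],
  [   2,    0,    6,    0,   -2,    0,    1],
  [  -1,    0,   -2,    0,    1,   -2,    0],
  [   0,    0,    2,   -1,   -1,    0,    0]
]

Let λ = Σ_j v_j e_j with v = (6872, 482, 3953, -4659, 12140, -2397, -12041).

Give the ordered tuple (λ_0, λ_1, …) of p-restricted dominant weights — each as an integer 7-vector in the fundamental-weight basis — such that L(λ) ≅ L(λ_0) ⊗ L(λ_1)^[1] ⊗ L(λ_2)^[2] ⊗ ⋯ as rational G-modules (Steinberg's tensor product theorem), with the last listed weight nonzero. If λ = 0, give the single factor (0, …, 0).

((0, 5, 3, 4, 0, 0, 5), (0, 0, 6, 0, 2, 0, 4), (6, 0, 6, 5, 2, 2, 1), (4, 3, 6, 1, 3, 6, 1))

Change of basis e → ω: c = M·v where v = (6872, 482, 3953, -4659, 12140, -2397, -12041):
  c_1 = 0·6872 + (-3)·(482) + 2·3953 + (0)·(-4659) + 0·12140 + (2)·(-2397) + (0)·(-12041) = 1666
  c_2 = (-1)·(6872) + 0·482 + 2·3953 + (0)·(-4659) + 0·12140 + (0)·(-2397) + (0)·(-12041) = 1034
  c_3 = 0·6872 + 0·482 + 0·3953 + (0)·(-4659) + 0·12140 + (-1)·(-2397) + (0)·(-12041) = 2397
  c_4 = 0·6872 + (-2)·(482) + 1·3953 + (0)·(-4659) + 0·12140 + (1)·(-2397) + (0)·(-12041) = 592
  c_5 = 2·6872 + 0·482 + 6·3953 + (0)·(-4659) + (-2)·(12140) + (0)·(-2397) + (1)·(-12041) = 1141
  c_6 = (-1)·(6872) + 0·482 + (-2)·(3953) + (0)·(-4659) + 1·12140 + (-2)·(-2397) + (0)·(-12041) = 2156
  c_7 = 0·6872 + 0·482 + 2·3953 + (-1)·(-4659) + (-1)·(12140) + (0)·(-2397) + (0)·(-12041) = 425
Base-7 expansion of each c_i:
  c_1 = 1666 = 0·7^0 + 0·7^1 + 6·7^2 + 4·7^3
  c_2 = 1034 = 5·7^0 + 0·7^1 + 0·7^2 + 3·7^3
  c_3 = 2397 = 3·7^0 + 6·7^1 + 6·7^2 + 6·7^3
  c_4 = 592 = 4·7^0 + 0·7^1 + 5·7^2 + 1·7^3
  c_5 = 1141 = 0·7^0 + 2·7^1 + 2·7^2 + 3·7^3
  c_6 = 2156 = 0·7^0 + 0·7^1 + 2·7^2 + 6·7^3
  c_7 = 425 = 5·7^0 + 4·7^1 + 1·7^2 + 1·7^3
p-restricted factor λ_0 = (0, 5, 3, 4, 0, 0, 5)
p-restricted factor λ_1 = (0, 0, 6, 0, 2, 0, 4)
p-restricted factor λ_2 = (6, 0, 6, 5, 2, 2, 1)
p-restricted factor λ_3 = (4, 3, 6, 1, 3, 6, 1)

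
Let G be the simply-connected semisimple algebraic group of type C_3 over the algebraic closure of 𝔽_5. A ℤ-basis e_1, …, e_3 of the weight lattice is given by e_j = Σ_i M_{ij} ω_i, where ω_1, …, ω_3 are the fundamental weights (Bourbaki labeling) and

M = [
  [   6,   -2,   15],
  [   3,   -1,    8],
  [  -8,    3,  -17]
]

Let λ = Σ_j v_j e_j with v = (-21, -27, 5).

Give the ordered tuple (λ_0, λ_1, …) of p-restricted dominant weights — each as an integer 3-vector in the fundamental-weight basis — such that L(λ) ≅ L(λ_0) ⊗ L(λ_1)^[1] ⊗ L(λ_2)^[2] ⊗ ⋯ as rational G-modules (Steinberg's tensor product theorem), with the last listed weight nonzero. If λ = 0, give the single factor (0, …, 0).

In the fundamental-weight basis, λ has coordinates c = M·v (v = (-21, -27, 5)):
  c_1 = (6)·(-21) + (-2)·(-27) + 15·5 = 3
  c_2 = (3)·(-21) + (-1)·(-27) + 8·5 = 4
  c_3 = (-8)·(-21) + (3)·(-27) + (-17)·(5) = 2
p = 5; digits c_i = Σ_j d_{ij}·5^j, 0 ≤ d_{ij} < 5:
  c_1 = 3 = 3·5^0
  c_2 = 4 = 4·5^0
  c_3 = 2 = 2·5^0
Factor λ_0 = (3, 4, 2)

((3, 4, 2),)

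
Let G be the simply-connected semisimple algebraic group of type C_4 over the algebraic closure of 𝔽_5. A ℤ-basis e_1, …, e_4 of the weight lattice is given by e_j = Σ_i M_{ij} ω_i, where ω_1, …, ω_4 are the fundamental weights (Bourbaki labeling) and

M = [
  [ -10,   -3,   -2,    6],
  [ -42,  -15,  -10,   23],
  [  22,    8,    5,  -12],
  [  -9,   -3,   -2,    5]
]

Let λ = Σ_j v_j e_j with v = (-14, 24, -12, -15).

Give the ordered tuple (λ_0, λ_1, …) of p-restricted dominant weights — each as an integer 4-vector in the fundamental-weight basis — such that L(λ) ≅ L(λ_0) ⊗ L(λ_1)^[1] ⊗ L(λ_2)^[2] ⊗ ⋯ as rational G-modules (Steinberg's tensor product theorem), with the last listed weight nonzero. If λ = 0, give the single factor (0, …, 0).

((2, 3, 4, 3),)

In the fundamental-weight basis, λ has coordinates c = M·v (v = (-14, 24, -12, -15)):
  c_1 = (-10)·(-14) + (-3)·(24) + (-2)·(-12) + (6)·(-15) = 2
  c_2 = (-42)·(-14) + (-15)·(24) + (-10)·(-12) + (23)·(-15) = 3
  c_3 = (22)·(-14) + 8·24 + (5)·(-12) + (-12)·(-15) = 4
  c_4 = (-9)·(-14) + (-3)·(24) + (-2)·(-12) + (5)·(-15) = 3
p = 5; digits c_i = Σ_j d_{ij}·5^j, 0 ≤ d_{ij} < 5:
  c_1 = 2 = 2·5^0
  c_2 = 3 = 3·5^0
  c_3 = 4 = 4·5^0
  c_4 = 3 = 3·5^0
p-restricted factor λ_0 = (2, 3, 4, 3)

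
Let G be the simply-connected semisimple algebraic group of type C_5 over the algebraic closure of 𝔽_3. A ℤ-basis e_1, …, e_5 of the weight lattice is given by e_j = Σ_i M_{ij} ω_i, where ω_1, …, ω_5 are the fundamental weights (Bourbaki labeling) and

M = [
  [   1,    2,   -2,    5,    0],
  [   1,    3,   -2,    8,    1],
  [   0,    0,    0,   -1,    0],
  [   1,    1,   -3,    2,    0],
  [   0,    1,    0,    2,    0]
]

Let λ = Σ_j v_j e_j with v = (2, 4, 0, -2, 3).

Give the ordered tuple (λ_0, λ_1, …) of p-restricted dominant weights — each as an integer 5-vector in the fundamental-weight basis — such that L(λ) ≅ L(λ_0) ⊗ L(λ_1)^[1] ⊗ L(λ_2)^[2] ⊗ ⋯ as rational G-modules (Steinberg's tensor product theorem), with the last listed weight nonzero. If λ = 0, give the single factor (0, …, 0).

((0, 1, 2, 2, 0),)

Converting to the ω-basis (c_i = row i of M dotted with v = (2, 4, 0, -2, 3)):
  c_1 = (1)·(2) + (2)·(4) + (-2)·(0) + (5)·(-2) + (0)·(3) = 0
  c_2 = (1)·(2) + (3)·(4) + (-2)·(0) + (8)·(-2) + (1)·(3) = 1
  c_3 = (0)·(2) + (0)·(4) + (0)·(0) + (-1)·(-2) + (0)·(3) = 2
  c_4 = (1)·(2) + (1)·(4) + (-3)·(0) + (2)·(-2) + (0)·(3) = 2
  c_5 = (0)·(2) + (1)·(4) + (0)·(0) + (2)·(-2) + (0)·(3) = 0
Base-3 expansion of each c_i:
  c_1 = 0
  c_2 = 1 = 1·3^0
  c_3 = 2 = 2·3^0
  c_4 = 2 = 2·3^0
  c_5 = 0
λ_0 = (0, 1, 2, 2, 0)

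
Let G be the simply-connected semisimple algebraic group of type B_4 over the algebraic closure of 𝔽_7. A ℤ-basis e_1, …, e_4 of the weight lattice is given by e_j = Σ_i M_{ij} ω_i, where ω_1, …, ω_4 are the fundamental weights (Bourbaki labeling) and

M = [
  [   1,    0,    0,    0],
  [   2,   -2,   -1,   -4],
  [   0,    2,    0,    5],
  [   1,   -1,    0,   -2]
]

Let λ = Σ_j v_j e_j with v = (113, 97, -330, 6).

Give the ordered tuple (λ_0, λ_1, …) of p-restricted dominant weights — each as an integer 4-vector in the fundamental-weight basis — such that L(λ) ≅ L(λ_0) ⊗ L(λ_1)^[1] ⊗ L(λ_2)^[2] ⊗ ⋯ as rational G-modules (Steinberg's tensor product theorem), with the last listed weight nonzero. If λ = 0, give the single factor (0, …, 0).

((1, 2, 0, 4), (2, 6, 4, 0), (2, 6, 4, 0))

Compute c_i = Σ_j M_{ij} v_j with v = (113, 97, -330, 6):
  c_1 = 1·113 + 0·97 + (0)·(-330) + 0·6 = 113
  c_2 = 2·113 + (-2)·(97) + (-1)·(-330) + (-4)·(6) = 338
  c_3 = 0·113 + 2·97 + (0)·(-330) + 5·6 = 224
  c_4 = 1·113 + (-1)·(97) + (0)·(-330) + (-2)·(6) = 4
Expand coordinatewise in base 7:
  c_1 = 113 = 1·7^0 + 2·7^1 + 2·7^2
  c_2 = 338 = 2·7^0 + 6·7^1 + 6·7^2
  c_3 = 224 = 0·7^0 + 4·7^1 + 4·7^2
  c_4 = 4 = 4·7^0
Factor λ_0 = (1, 2, 0, 4)
Factor λ_1 = (2, 6, 4, 0)
Factor λ_2 = (2, 6, 4, 0)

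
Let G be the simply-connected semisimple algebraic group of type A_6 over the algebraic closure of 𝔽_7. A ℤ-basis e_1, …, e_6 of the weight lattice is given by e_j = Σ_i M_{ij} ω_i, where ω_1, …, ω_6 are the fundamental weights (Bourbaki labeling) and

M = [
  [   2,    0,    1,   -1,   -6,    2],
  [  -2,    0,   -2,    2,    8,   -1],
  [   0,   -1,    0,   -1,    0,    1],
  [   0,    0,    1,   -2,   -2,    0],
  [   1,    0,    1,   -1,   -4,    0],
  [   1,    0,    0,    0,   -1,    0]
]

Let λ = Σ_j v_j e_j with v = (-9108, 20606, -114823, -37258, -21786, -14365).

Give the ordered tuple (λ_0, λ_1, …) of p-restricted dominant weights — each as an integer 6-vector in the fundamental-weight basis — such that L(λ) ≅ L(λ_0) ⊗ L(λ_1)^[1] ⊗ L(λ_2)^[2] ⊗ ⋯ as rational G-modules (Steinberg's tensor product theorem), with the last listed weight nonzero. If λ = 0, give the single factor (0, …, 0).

((3, 4, 5, 3, 2, 1), (4, 6, 4, 4, 4, 5), (0, 0, 4, 3, 2, 6), (4, 4, 6, 2, 1, 1), (2, 5, 0, 1, 0, 5))

Change of basis e → ω: c = M·v where v = (-9108, 20606, -114823, -37258, -21786, -14365):
  c_1 = (2)·(-9108) + 0·20606 + (1)·(-114823) + (-1)·(-37258) + (-6)·(-21786) + (2)·(-14365) = 6205
  c_2 = (-2)·(-9108) + 0·20606 + (-2)·(-114823) + (2)·(-37258) + (8)·(-21786) + (-1)·(-14365) = 13423
  c_3 = (0)·(-9108) + (-1)·(20606) + (0)·(-114823) + (-1)·(-37258) + (0)·(-21786) + (1)·(-14365) = 2287
  c_4 = (0)·(-9108) + 0·20606 + (1)·(-114823) + (-2)·(-37258) + (-2)·(-21786) + (0)·(-14365) = 3265
  c_5 = (1)·(-9108) + 0·20606 + (1)·(-114823) + (-1)·(-37258) + (-4)·(-21786) + (0)·(-14365) = 471
  c_6 = (1)·(-9108) + 0·20606 + (0)·(-114823) + (0)·(-37258) + (-1)·(-21786) + (0)·(-14365) = 12678
Base-7 expansion of each c_i:
  c_1 = 6205 = 3·7^0 + 4·7^1 + 0·7^2 + 4·7^3 + 2·7^4
  c_2 = 13423 = 4·7^0 + 6·7^1 + 0·7^2 + 4·7^3 + 5·7^4
  c_3 = 2287 = 5·7^0 + 4·7^1 + 4·7^2 + 6·7^3
  c_4 = 3265 = 3·7^0 + 4·7^1 + 3·7^2 + 2·7^3 + 1·7^4
  c_5 = 471 = 2·7^0 + 4·7^1 + 2·7^2 + 1·7^3
  c_6 = 12678 = 1·7^0 + 5·7^1 + 6·7^2 + 1·7^3 + 5·7^4
λ_0 = (3, 4, 5, 3, 2, 1)
λ_1 = (4, 6, 4, 4, 4, 5)
λ_2 = (0, 0, 4, 3, 2, 6)
λ_3 = (4, 4, 6, 2, 1, 1)
λ_4 = (2, 5, 0, 1, 0, 5)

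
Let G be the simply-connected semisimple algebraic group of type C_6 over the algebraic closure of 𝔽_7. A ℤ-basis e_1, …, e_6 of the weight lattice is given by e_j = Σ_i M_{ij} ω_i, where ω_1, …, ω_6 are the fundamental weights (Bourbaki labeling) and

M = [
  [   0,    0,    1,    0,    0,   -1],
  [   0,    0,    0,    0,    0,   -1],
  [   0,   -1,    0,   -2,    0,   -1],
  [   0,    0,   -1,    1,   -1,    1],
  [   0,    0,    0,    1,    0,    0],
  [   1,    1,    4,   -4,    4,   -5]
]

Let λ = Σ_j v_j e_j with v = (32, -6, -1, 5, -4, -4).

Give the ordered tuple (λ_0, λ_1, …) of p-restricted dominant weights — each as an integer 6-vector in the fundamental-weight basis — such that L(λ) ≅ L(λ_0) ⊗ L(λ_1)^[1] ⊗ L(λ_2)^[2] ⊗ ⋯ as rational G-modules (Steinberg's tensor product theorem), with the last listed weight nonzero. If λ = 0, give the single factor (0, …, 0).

((3, 4, 0, 6, 5, 6),)

ω-coordinates c = M·v, v = (32, -6, -1, 5, -4, -4):
  c_1 = 0·32 + (0)·(-6) + (1)·(-1) + 0·5 + (0)·(-4) + (-1)·(-4) = 3
  c_2 = 0·32 + (0)·(-6) + (0)·(-1) + 0·5 + (0)·(-4) + (-1)·(-4) = 4
  c_3 = 0·32 + (-1)·(-6) + (0)·(-1) + (-2)·(5) + (0)·(-4) + (-1)·(-4) = 0
  c_4 = 0·32 + (0)·(-6) + (-1)·(-1) + 1·5 + (-1)·(-4) + (1)·(-4) = 6
  c_5 = 0·32 + (0)·(-6) + (0)·(-1) + 1·5 + (0)·(-4) + (0)·(-4) = 5
  c_6 = 1·32 + (1)·(-6) + (4)·(-1) + (-4)·(5) + (4)·(-4) + (-5)·(-4) = 6
Writing each c_i in base p = 7:
  c_1 = 3 = 3·7^0
  c_2 = 4 = 4·7^0
  c_3 = 0
  c_4 = 6 = 6·7^0
  c_5 = 5 = 5·7^0
  c_6 = 6 = 6·7^0
Factor λ_0 = (3, 4, 0, 6, 5, 6)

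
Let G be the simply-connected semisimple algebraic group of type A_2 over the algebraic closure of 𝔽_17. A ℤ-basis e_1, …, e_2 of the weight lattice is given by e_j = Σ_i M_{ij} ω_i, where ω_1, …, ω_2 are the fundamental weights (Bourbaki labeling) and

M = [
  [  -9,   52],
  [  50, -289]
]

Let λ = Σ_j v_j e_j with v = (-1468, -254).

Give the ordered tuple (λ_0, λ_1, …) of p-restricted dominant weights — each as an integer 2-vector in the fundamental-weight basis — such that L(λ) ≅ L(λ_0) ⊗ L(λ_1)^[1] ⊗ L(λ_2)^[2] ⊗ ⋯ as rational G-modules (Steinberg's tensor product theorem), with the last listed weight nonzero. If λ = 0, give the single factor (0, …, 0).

Compute c_i = Σ_j M_{ij} v_j with v = (-1468, -254):
  c_1 = (-9)·(-1468) + (52)·(-254) = 4
  c_2 = (50)·(-1468) + (-289)·(-254) = 6
Expand coordinatewise in base 17:
  c_1 = 4 = 4·17^0
  c_2 = 6 = 6·17^0
Factor λ_0 = (4, 6)

((4, 6),)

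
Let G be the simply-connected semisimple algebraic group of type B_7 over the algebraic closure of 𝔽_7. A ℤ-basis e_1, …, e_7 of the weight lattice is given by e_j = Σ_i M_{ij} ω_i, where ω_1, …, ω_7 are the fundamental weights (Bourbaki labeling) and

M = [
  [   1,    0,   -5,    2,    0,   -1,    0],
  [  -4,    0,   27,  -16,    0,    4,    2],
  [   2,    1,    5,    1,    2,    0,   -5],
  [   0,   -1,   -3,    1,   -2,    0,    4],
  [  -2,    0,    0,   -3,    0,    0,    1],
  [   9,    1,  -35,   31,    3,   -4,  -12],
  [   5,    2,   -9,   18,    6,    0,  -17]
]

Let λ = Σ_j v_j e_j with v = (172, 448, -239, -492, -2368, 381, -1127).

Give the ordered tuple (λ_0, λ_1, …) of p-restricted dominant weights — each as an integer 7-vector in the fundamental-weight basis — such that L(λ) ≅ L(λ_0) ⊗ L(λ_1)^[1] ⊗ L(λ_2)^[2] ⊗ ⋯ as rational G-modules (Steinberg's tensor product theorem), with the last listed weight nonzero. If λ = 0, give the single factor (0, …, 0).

Change of basis e → ω: c = M·v where v = (172, 448, -239, -492, -2368, 381, -1127):
  c_1 = (1)·(172) + (0)·(448) + (-5)·(-239) + (2)·(-492) + (0)·(-2368) + (-1)·(381) + (0)·(-1127) = 2
  c_2 = (-4)·(172) + (0)·(448) + (27)·(-239) + (-16)·(-492) + (0)·(-2368) + (4)·(381) + (2)·(-1127) = 1
  c_3 = (2)·(172) + (1)·(448) + (5)·(-239) + (1)·(-492) + (2)·(-2368) + (0)·(381) + (-5)·(-1127) = 4
  c_4 = (0)·(172) + (-1)·(448) + (-3)·(-239) + (1)·(-492) + (-2)·(-2368) + (0)·(381) + (4)·(-1127) = 5
  c_5 = (-2)·(172) + (0)·(448) + (0)·(-239) + (-3)·(-492) + (0)·(-2368) + (0)·(381) + (1)·(-1127) = 5
  c_6 = (9)·(172) + (1)·(448) + (-35)·(-239) + (31)·(-492) + (3)·(-2368) + (-4)·(381) + (-12)·(-1127) = 5
  c_7 = (5)·(172) + (2)·(448) + (-9)·(-239) + (18)·(-492) + (6)·(-2368) + (0)·(381) + (-17)·(-1127) = 2
Base-7 expansion of each c_i:
  c_1 = 2 = 2·7^0
  c_2 = 1 = 1·7^0
  c_3 = 4 = 4·7^0
  c_4 = 5 = 5·7^0
  c_5 = 5 = 5·7^0
  c_6 = 5 = 5·7^0
  c_7 = 2 = 2·7^0
p-restricted factor λ_0 = (2, 1, 4, 5, 5, 5, 2)

((2, 1, 4, 5, 5, 5, 2),)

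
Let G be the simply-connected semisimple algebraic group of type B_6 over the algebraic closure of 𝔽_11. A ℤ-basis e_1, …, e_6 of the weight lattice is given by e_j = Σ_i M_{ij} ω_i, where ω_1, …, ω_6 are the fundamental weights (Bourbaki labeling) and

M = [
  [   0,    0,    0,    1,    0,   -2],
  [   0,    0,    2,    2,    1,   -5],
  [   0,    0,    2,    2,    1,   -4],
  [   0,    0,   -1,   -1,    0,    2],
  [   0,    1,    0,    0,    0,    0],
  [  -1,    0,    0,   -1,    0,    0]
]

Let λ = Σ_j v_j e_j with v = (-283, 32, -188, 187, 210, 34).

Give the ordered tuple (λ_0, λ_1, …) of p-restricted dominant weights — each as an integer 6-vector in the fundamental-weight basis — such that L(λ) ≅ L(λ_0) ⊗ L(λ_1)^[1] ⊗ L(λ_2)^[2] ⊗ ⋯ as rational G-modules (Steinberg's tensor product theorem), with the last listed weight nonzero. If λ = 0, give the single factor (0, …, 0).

ω-coordinates c = M·v, v = (-283, 32, -188, 187, 210, 34):
  c_1 = (0)·(-283) + (0)·(32) + (0)·(-188) + (1)·(187) + (0)·(210) + (-2)·(34) = 119
  c_2 = (0)·(-283) + (0)·(32) + (2)·(-188) + (2)·(187) + (1)·(210) + (-5)·(34) = 38
  c_3 = (0)·(-283) + (0)·(32) + (2)·(-188) + (2)·(187) + (1)·(210) + (-4)·(34) = 72
  c_4 = (0)·(-283) + (0)·(32) + (-1)·(-188) + (-1)·(187) + (0)·(210) + (2)·(34) = 69
  c_5 = (0)·(-283) + (1)·(32) + (0)·(-188) + (0)·(187) + (0)·(210) + (0)·(34) = 32
  c_6 = (-1)·(-283) + (0)·(32) + (0)·(-188) + (-1)·(187) + (0)·(210) + (0)·(34) = 96
Writing each c_i in base p = 11:
  c_1 = 119 = 9·11^0 + 10·11^1
  c_2 = 38 = 5·11^0 + 3·11^1
  c_3 = 72 = 6·11^0 + 6·11^1
  c_4 = 69 = 3·11^0 + 6·11^1
  c_5 = 32 = 10·11^0 + 2·11^1
  c_6 = 96 = 8·11^0 + 8·11^1
Factor λ_0 = (9, 5, 6, 3, 10, 8)
Factor λ_1 = (10, 3, 6, 6, 2, 8)

((9, 5, 6, 3, 10, 8), (10, 3, 6, 6, 2, 8))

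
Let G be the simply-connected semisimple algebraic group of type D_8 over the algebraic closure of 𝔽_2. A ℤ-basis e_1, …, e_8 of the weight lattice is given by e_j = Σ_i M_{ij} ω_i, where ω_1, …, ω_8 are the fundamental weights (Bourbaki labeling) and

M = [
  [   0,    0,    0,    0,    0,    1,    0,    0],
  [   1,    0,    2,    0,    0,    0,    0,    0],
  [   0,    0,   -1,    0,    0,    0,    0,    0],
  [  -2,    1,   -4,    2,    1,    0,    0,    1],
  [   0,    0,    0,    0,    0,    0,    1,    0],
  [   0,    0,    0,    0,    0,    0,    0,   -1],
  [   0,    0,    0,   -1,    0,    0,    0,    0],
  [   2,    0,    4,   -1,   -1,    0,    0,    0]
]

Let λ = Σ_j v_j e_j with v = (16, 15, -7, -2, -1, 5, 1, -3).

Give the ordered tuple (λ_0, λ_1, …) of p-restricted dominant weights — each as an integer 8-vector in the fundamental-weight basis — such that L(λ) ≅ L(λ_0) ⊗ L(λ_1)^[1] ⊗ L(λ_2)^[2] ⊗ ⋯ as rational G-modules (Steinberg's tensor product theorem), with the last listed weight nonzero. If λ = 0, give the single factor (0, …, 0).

ω-coordinates c = M·v, v = (16, 15, -7, -2, -1, 5, 1, -3):
  c_1 = 0·16 + 0·15 + (0)·(-7) + (0)·(-2) + (0)·(-1) + 1·5 + 0·1 + (0)·(-3) = 5
  c_2 = 1·16 + 0·15 + (2)·(-7) + (0)·(-2) + (0)·(-1) + 0·5 + 0·1 + (0)·(-3) = 2
  c_3 = 0·16 + 0·15 + (-1)·(-7) + (0)·(-2) + (0)·(-1) + 0·5 + 0·1 + (0)·(-3) = 7
  c_4 = (-2)·(16) + 1·15 + (-4)·(-7) + (2)·(-2) + (1)·(-1) + 0·5 + 0·1 + (1)·(-3) = 3
  c_5 = 0·16 + 0·15 + (0)·(-7) + (0)·(-2) + (0)·(-1) + 0·5 + 1·1 + (0)·(-3) = 1
  c_6 = 0·16 + 0·15 + (0)·(-7) + (0)·(-2) + (0)·(-1) + 0·5 + 0·1 + (-1)·(-3) = 3
  c_7 = 0·16 + 0·15 + (0)·(-7) + (-1)·(-2) + (0)·(-1) + 0·5 + 0·1 + (0)·(-3) = 2
  c_8 = 2·16 + 0·15 + (4)·(-7) + (-1)·(-2) + (-1)·(-1) + 0·5 + 0·1 + (0)·(-3) = 7
Base-2 expansion of each c_i:
  c_1 = 5 = 1·2^0 + 0·2^1 + 1·2^2
  c_2 = 2 = 0·2^0 + 1·2^1
  c_3 = 7 = 1·2^0 + 1·2^1 + 1·2^2
  c_4 = 3 = 1·2^0 + 1·2^1
  c_5 = 1 = 1·2^0
  c_6 = 3 = 1·2^0 + 1·2^1
  c_7 = 2 = 0·2^0 + 1·2^1
  c_8 = 7 = 1·2^0 + 1·2^1 + 1·2^2
λ_0 = (1, 0, 1, 1, 1, 1, 0, 1)
λ_1 = (0, 1, 1, 1, 0, 1, 1, 1)
λ_2 = (1, 0, 1, 0, 0, 0, 0, 1)

((1, 0, 1, 1, 1, 1, 0, 1), (0, 1, 1, 1, 0, 1, 1, 1), (1, 0, 1, 0, 0, 0, 0, 1))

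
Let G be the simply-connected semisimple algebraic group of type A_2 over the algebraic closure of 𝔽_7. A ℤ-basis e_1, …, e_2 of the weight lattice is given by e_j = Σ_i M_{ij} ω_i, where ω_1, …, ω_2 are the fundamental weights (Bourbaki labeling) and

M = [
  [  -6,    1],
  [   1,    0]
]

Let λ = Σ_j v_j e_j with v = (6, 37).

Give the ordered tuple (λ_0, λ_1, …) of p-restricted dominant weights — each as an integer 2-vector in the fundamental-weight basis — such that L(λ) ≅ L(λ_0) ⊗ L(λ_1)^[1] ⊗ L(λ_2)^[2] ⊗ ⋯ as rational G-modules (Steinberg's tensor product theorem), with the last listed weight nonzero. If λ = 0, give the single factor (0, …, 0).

((1, 6),)

ω-coordinates c = M·v, v = (6, 37):
  c_1 = (-6)·(6) + (1)·(37) = 1
  c_2 = (1)·(6) + (0)·(37) = 6
Expand coordinatewise in base 7:
  c_1 = 1 = 1·7^0
  c_2 = 6 = 6·7^0
Factor λ_0 = (1, 6)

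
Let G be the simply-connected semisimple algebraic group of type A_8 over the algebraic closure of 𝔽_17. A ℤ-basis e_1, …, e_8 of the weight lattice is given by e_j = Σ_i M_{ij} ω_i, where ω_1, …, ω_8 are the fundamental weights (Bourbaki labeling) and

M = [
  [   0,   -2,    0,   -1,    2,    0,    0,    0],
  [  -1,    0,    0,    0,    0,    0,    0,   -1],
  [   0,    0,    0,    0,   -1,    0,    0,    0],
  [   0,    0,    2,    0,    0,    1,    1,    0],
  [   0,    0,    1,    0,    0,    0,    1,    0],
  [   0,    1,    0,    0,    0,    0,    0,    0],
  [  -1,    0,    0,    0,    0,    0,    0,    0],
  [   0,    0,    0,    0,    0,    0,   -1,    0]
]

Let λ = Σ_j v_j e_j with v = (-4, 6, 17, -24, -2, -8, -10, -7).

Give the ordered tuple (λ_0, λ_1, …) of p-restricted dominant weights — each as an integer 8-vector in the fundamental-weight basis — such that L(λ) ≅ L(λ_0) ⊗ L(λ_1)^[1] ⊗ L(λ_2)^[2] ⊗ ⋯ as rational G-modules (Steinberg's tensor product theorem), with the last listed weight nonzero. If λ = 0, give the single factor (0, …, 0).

ω-coordinates c = M·v, v = (-4, 6, 17, -24, -2, -8, -10, -7):
  c_1 = (0)·(-4) + (-2)·(6) + 0·17 + (-1)·(-24) + (2)·(-2) + (0)·(-8) + (0)·(-10) + (0)·(-7) = 8
  c_2 = (-1)·(-4) + 0·6 + 0·17 + (0)·(-24) + (0)·(-2) + (0)·(-8) + (0)·(-10) + (-1)·(-7) = 11
  c_3 = (0)·(-4) + 0·6 + 0·17 + (0)·(-24) + (-1)·(-2) + (0)·(-8) + (0)·(-10) + (0)·(-7) = 2
  c_4 = (0)·(-4) + 0·6 + 2·17 + (0)·(-24) + (0)·(-2) + (1)·(-8) + (1)·(-10) + (0)·(-7) = 16
  c_5 = (0)·(-4) + 0·6 + 1·17 + (0)·(-24) + (0)·(-2) + (0)·(-8) + (1)·(-10) + (0)·(-7) = 7
  c_6 = (0)·(-4) + 1·6 + 0·17 + (0)·(-24) + (0)·(-2) + (0)·(-8) + (0)·(-10) + (0)·(-7) = 6
  c_7 = (-1)·(-4) + 0·6 + 0·17 + (0)·(-24) + (0)·(-2) + (0)·(-8) + (0)·(-10) + (0)·(-7) = 4
  c_8 = (0)·(-4) + 0·6 + 0·17 + (0)·(-24) + (0)·(-2) + (0)·(-8) + (-1)·(-10) + (0)·(-7) = 10
p = 17; digits c_i = Σ_j d_{ij}·17^j, 0 ≤ d_{ij} < 17:
  c_1 = 8 = 8·17^0
  c_2 = 11 = 11·17^0
  c_3 = 2 = 2·17^0
  c_4 = 16 = 16·17^0
  c_5 = 7 = 7·17^0
  c_6 = 6 = 6·17^0
  c_7 = 4 = 4·17^0
  c_8 = 10 = 10·17^0
λ_0 = (8, 11, 2, 16, 7, 6, 4, 10)

((8, 11, 2, 16, 7, 6, 4, 10),)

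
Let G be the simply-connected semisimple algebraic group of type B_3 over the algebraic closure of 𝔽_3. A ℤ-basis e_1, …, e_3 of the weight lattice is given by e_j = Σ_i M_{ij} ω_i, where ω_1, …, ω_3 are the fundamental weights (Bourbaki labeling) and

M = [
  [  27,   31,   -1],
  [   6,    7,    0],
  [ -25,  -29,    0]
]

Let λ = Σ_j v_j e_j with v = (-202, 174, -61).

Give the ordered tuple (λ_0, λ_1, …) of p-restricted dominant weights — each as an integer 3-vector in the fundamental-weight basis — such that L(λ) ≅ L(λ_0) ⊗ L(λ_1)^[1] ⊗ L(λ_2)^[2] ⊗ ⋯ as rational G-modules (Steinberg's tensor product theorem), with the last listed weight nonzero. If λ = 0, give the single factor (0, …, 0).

((1, 0, 1), (0, 2, 1))

ω-coordinates c = M·v, v = (-202, 174, -61):
  c_1 = 27*-202 + 31*174 + -1*-61 = 1
  c_2 = 6*-202 + 7*174 + 0*-61 = 6
  c_3 = -25*-202 + -29*174 + 0*-61 = 4
p = 3; digits c_i = Σ_j d_{ij}·3^j, 0 ≤ d_{ij} < 3:
  c_1 = 1 = 1·3^0
  c_2 = 6 = 0·3^0 + 2·3^1
  c_3 = 4 = 1·3^0 + 1·3^1
λ_0 = (1, 0, 1)
λ_1 = (0, 2, 1)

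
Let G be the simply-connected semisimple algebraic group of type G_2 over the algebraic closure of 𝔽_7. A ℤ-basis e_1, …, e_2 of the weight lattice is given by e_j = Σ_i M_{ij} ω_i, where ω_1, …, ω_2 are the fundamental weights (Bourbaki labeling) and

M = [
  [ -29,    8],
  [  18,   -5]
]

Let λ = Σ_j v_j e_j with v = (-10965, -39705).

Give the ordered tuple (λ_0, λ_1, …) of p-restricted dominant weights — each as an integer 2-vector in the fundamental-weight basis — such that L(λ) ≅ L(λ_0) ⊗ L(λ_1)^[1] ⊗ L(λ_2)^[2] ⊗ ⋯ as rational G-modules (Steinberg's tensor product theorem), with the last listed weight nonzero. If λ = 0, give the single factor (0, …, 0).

((2, 0), (0, 4), (0, 2), (1, 3))

In the fundamental-weight basis, λ has coordinates c = M·v (v = (-10965, -39705)):
  c_1 = (-29)·(-10965) + (8)·(-39705) = 345
  c_2 = (18)·(-10965) + (-5)·(-39705) = 1155
Base-7 expansion of each c_i:
  c_1 = 345 = 2·7^0 + 0·7^1 + 0·7^2 + 1·7^3
  c_2 = 1155 = 0·7^0 + 4·7^1 + 2·7^2 + 3·7^3
Factor λ_0 = (2, 0)
Factor λ_1 = (0, 4)
Factor λ_2 = (0, 2)
Factor λ_3 = (1, 3)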